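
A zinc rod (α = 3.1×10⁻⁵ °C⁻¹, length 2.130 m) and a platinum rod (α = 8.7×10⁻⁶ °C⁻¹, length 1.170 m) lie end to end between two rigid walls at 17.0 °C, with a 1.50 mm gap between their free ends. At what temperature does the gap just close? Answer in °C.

T = 36.7 °C

Gap closes when ΔL₁ + ΔL₂ = 1.50 mm = 1.50×10⁻³ m
(α₁L₁ + α₂L₂)ΔT = g
α₁L₁ + α₂L₂ = 3.1×10⁻⁵×2.130 + 8.7×10⁻⁶×1.170 = 7.6209×10⁻⁵ m/K
ΔT = 1.50×10⁻³ / 7.6209×10⁻⁵ = 19.683 K
T = 17.0 + 19.683 = 36.683 °C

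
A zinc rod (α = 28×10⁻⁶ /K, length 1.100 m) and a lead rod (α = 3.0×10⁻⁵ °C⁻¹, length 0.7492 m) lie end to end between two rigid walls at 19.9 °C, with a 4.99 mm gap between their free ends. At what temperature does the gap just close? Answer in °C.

Gap closes when ΔL₁ + ΔL₂ = 4.99 mm = 4.99×10⁻³ m
(α₁L₁ + α₂L₂)ΔT = g
α₁L₁ + α₂L₂ = 28×10⁻⁶×1.100 + 3.0×10⁻⁵×0.7492 = 5.3276×10⁻⁵ m/K
ΔT = 4.99×10⁻³ / 5.3276×10⁻⁵ = 93.66 K
T = 19.9 + 93.66 = 113.56 °C

T = 114 °C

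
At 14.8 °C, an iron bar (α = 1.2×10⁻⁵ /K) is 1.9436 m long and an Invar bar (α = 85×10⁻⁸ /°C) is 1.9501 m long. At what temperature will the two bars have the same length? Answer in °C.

L₁(1 + α₁ΔT) = L₂(1 + α₂ΔT) ⇒ ΔT = (L₂ − L₁)/(α₁L₁ − α₂L₂)
L₂ − L₁ = 1.9501 − 1.9436 = 6.50×10⁻³ m
α₁L₁ − α₂L₂ = 1.2×10⁻⁵×1.9436 − 85×10⁻⁸×1.9501 = 2.1665615×10⁻⁵ m/K
ΔT = 6.50×10⁻³ / 2.1665615×10⁻⁵ = 300.015 K
T = 14.8 + 300.015 = 314.815 °C

T = 314.8 °C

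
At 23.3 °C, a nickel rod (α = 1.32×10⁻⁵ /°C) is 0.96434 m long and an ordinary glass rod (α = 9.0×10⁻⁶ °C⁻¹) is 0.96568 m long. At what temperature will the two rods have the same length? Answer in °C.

L₁(1 + α₁ΔT) = L₂(1 + α₂ΔT) ⇒ ΔT = (L₂ − L₁)/(α₁L₁ − α₂L₂)
L₂ − L₁ = 0.96568 − 0.96434 = 1.34×10⁻³ m
α₁L₁ − α₂L₂ = 1.32×10⁻⁵×0.96434 − 9.0×10⁻⁶×0.96568 = 4.038168×10⁻⁶ m/K
ΔT = 1.34×10⁻³ / 4.038168×10⁻⁶ = 331.834 K
T = 23.3 + 331.834 = 355.134 °C

T = 355.1 °C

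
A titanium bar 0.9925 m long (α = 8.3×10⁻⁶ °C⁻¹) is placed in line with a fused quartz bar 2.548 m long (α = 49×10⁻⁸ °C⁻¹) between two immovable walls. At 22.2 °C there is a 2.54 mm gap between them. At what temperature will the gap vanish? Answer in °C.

T = 290 °C

Gap closes when ΔL₁ + ΔL₂ = 2.54 mm = 2.54×10⁻³ m
(α₁L₁ + α₂L₂)ΔT = g
α₁L₁ + α₂L₂ = 8.3×10⁻⁶×0.9925 + 49×10⁻⁸×2.548 = 9.48627×10⁻⁶ m/K
ΔT = 2.54×10⁻³ / 9.48627×10⁻⁶ = 267.76 K
T = 22.2 + 267.76 = 289.96 °C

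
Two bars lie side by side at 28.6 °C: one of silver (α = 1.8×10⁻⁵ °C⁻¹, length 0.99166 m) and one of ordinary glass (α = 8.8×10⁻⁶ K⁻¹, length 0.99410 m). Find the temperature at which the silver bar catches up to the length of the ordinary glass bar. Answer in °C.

L₁(1 + α₁ΔT) = L₂(1 + α₂ΔT) ⇒ ΔT = (L₂ − L₁)/(α₁L₁ − α₂L₂)
L₂ − L₁ = 0.99410 − 0.99166 = 2.44×10⁻³ m
α₁L₁ − α₂L₂ = 1.8×10⁻⁵×0.99166 − 8.8×10⁻⁶×0.99410 = 9.1018×10⁻⁶ m/K
ΔT = 2.44×10⁻³ / 9.1018×10⁻⁶ = 268.079 K
T = 28.6 + 268.079 = 296.679 °C

T = 296.7 °C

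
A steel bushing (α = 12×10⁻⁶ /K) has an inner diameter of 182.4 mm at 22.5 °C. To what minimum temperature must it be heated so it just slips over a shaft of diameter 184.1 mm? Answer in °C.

Required Δd = 184.1 − 182.4 = 1.7 mm
Δd = αd₀ΔT ⇒ ΔT = Δd/(αd₀) = 1.7 / (12×10⁻⁶ × 182.4) = 776.68 K
T_min = 22.5 + 776.68 = 799.18 °C

T = 799 °C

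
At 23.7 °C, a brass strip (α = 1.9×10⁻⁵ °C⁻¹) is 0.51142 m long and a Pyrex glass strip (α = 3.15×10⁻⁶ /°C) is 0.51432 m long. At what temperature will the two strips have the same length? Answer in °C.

Equal length when α₁L₁ΔT − α₂L₂ΔT = L₂ − L₁ = 2.90×10⁻³ m
α₁L₁ = 9.71698×10⁻⁶, α₂L₂ = 1.620108×10⁻⁶ → Δ(αL) = 8.096872×10⁻⁶ m/K
ΔT = 2.90×10⁻³ / 8.096872×10⁻⁶ = 358.163 K, so T = 23.7 + 358.163 = 381.863 °C

T = 381.9 °C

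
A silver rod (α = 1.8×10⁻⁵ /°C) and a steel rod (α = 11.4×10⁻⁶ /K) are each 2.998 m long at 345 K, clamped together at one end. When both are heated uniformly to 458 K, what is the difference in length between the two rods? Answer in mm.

ΔT = 113 K
silver: ΔL = 1.8×10⁻⁵ × 2.998 m × 113 = 6.0979×10⁻³ m = 6.0979 mm
steel: ΔL = 11.4×10⁻⁶ × 2.998 m × 113 = 3.8620×10⁻³ m = 3.8620 mm
difference = 6.0979 − 3.8620 = 2.2359 mm

2.24 mm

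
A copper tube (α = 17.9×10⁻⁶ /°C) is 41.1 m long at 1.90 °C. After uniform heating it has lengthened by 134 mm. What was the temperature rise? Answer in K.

ΔL = αL₀ΔT ⇒ ΔT = ΔL / (αL₀)
ΔT = 134×10⁻³ m / (17.9×10⁻⁶ × 41.1 m) = 182.14 K

ΔT = 182 K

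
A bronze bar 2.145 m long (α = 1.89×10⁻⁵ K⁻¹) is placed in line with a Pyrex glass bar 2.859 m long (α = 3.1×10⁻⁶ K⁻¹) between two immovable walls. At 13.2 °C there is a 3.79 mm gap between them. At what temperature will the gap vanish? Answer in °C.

T = 89.9 °C

Gap closes when ΔL₁ + ΔL₂ = 3.79 mm = 3.79×10⁻³ m
(α₁L₁ + α₂L₂)ΔT = g
α₁L₁ + α₂L₂ = 1.89×10⁻⁵×2.145 + 3.1×10⁻⁶×2.859 = 4.94034×10⁻⁵ m/K
ΔT = 3.79×10⁻³ / 4.94034×10⁻⁵ = 76.715 K
T = 13.2 + 76.715 = 89.915 °C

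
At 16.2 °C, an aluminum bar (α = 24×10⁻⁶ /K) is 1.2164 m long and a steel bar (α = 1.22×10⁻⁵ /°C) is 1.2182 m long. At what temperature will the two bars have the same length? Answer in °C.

T = 141.8 °C

L₁(1 + α₁ΔT) = L₂(1 + α₂ΔT) ⇒ ΔT = (L₂ − L₁)/(α₁L₁ − α₂L₂)
L₂ − L₁ = 1.2182 − 1.2164 = 1.80×10⁻³ m
α₁L₁ − α₂L₂ = 24×10⁻⁶×1.2164 − 1.22×10⁻⁵×1.2182 = 1.433156×10⁻⁵ m/K
ΔT = 1.80×10⁻³ / 1.433156×10⁻⁵ = 125.597 K
T = 16.2 + 125.597 = 141.797 °C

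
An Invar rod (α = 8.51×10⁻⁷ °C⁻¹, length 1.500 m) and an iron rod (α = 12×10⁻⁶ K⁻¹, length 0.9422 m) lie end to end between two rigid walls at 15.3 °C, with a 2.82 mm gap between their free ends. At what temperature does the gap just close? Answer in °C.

T = 239 °C

Gap closes when ΔL₁ + ΔL₂ = 2.82 mm = 2.82×10⁻³ m
(α₁L₁ + α₂L₂)ΔT = g
α₁L₁ + α₂L₂ = 8.51×10⁻⁷×1.500 + 12×10⁻⁶×0.9422 = 1.25829×10⁻⁵ m/K
ΔT = 2.82×10⁻³ / 1.25829×10⁻⁵ = 224.11 K
T = 15.3 + 224.11 = 239.41 °C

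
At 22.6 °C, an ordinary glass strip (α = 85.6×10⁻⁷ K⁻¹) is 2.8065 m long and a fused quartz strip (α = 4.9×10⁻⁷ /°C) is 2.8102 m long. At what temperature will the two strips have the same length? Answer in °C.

T = 186.0 °C

L₁(1 + α₁ΔT) = L₂(1 + α₂ΔT) ⇒ ΔT = (L₂ − L₁)/(α₁L₁ − α₂L₂)
L₂ − L₁ = 2.8102 − 2.8065 = 3.70×10⁻³ m
α₁L₁ − α₂L₂ = 85.6×10⁻⁷×2.8065 − 4.9×10⁻⁷×2.8102 = 2.2646642×10⁻⁵ m/K
ΔT = 3.70×10⁻³ / 2.2646642×10⁻⁵ = 163.380 K
T = 22.6 + 163.380 = 185.980 °C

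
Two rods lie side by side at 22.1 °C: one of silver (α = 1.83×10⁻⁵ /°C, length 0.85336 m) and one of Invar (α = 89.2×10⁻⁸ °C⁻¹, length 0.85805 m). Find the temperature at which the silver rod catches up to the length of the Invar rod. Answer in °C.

T = 337.9 °C

Equal length when α₁L₁ΔT − α₂L₂ΔT = L₂ − L₁ = 4.69×10⁻³ m
α₁L₁ = 1.5616488×10⁻⁵, α₂L₂ = 7.653806×10⁻⁷ → Δ(αL) = 1.48511074×10⁻⁵ m/K
ΔT = 4.69×10⁻³ / 1.48511074×10⁻⁵ = 315.801 K, so T = 22.1 + 315.801 = 337.901 °C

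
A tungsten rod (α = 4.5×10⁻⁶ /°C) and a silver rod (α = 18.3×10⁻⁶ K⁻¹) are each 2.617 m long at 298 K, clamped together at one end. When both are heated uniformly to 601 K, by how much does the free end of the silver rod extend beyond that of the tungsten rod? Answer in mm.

10.9 mm

ΔT = 303 K
tungsten: ΔL = 4.5×10⁻⁶ × 2.617 m × 303 = 3.5683×10⁻³ m = 3.5683 mm
silver: ΔL = 18.3×10⁻⁶ × 2.617 m × 303 = 1.4511×10⁻² m = 14.511 mm
difference = 14.511 − 3.5683 = 10.9427 mm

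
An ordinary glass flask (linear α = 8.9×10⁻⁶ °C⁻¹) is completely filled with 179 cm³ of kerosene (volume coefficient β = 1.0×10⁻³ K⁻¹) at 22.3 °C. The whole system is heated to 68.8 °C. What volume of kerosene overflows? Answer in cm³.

8.10 cm³

The flask also expands: β_container ≈ 3α = 2.67×10⁻⁵ /K
Net overflow = V₀(β_liq − 3α_cont)ΔT
β − 3α = 1.00×10⁻³ − 2.67×10⁻⁵ = 9.733×10⁻⁴ /K; ΔT = 46.5 K
ΔV = 179 × 9.733×10⁻⁴ × 46.5 = 8.10 cm³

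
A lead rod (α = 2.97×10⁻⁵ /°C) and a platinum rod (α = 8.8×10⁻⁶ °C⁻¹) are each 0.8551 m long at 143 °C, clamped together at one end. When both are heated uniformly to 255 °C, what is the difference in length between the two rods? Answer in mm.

2.00 mm

ΔT = 112 K
lead: ΔL = 2.97×10⁻⁵ × 0.8551 m × 112 = 2.8444×10⁻³ m = 2.8444 mm
platinum: ΔL = 8.8×10⁻⁶ × 0.8551 m × 112 = 8.4279×10⁻⁴ m = 0.84279 mm
difference = 2.8444 − 0.84279 = 2.00161 mm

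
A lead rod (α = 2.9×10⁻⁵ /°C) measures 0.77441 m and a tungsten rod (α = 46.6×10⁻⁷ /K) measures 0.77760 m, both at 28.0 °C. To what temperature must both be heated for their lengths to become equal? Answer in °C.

Equal length when α₁L₁ΔT − α₂L₂ΔT = L₂ − L₁ = 3.19×10⁻³ m
α₁L₁ = 2.245789×10⁻⁵, α₂L₂ = 3.623616×10⁻⁶ → Δ(αL) = 1.8834274×10⁻⁵ m/K
ΔT = 3.19×10⁻³ / 1.8834274×10⁻⁵ = 169.372 K, so T = 28.0 + 169.372 = 197.372 °C

T = 197.4 °C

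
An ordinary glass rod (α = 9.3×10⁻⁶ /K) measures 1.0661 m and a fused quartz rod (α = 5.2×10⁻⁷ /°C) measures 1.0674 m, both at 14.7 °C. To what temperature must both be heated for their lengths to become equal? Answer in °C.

T = 153.6 °C

Equal length when α₁L₁ΔT − α₂L₂ΔT = L₂ − L₁ = 1.30×10⁻³ m
α₁L₁ = 9.91473×10⁻⁶, α₂L₂ = 5.55048×10⁻⁷ → Δ(αL) = 9.359682×10⁻⁶ m/K
ΔT = 1.30×10⁻³ / 9.359682×10⁻⁶ = 138.894 K, so T = 14.7 + 138.894 = 153.594 °C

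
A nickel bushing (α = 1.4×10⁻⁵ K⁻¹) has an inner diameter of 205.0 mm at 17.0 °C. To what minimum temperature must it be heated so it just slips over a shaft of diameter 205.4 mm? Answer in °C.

T = 156 °C

Required Δd = 205.4 − 205.0 = 0.4 mm
Δd = αd₀ΔT ⇒ ΔT = Δd/(αd₀) = 0.4 / (1.4×10⁻⁵ × 205.0) = 139.37 K
T_min = 17.0 + 139.37 = 156.37 °C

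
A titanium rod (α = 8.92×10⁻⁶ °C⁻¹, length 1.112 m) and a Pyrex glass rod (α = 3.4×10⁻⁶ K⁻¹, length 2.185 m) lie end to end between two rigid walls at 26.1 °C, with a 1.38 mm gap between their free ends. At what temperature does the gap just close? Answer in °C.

α₁L₁ = 9.91904×10⁻⁶ m/K, α₂L₂ = 7.429×10⁻⁶ m/K → total 1.734804×10⁻⁵ m/K
ΔT = g/(α₁L₁+α₂L₂) = 1.38×10⁻³ / 1.734804×10⁻⁵ = 79.55 K
T = 26.1 + 79.55 = 105.65 °C

T = 106 °C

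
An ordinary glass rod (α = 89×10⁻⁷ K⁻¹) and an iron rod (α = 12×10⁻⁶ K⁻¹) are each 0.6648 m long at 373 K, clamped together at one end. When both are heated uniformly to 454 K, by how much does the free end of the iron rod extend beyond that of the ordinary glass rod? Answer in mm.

0.167 mm

ΔT = 81 K
ordinary glass: ΔL = 89×10⁻⁷ × 0.6648 m × 81 = 4.7925×10⁻⁴ m = 0.47925 mm
iron: ΔL = 12×10⁻⁶ × 0.6648 m × 81 = 6.4619×10⁻⁴ m = 0.64619 mm
difference = 0.64619 − 0.47925 = 0.16694 mm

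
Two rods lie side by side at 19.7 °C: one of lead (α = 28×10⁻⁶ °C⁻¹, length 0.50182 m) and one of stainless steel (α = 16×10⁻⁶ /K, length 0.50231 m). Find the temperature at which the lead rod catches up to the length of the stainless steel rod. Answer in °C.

T = 101.2 °C

L₁(1 + α₁ΔT) = L₂(1 + α₂ΔT) ⇒ ΔT = (L₂ − L₁)/(α₁L₁ − α₂L₂)
L₂ − L₁ = 0.50231 − 0.50182 = 4.90×10⁻⁴ m
α₁L₁ − α₂L₂ = 28×10⁻⁶×0.50182 − 16×10⁻⁶×0.50231 = 6.014×10⁻⁶ m/K
ΔT = 4.90×10⁻⁴ / 6.014×10⁻⁶ = 81.477 K
T = 19.7 + 81.477 = 101.177 °C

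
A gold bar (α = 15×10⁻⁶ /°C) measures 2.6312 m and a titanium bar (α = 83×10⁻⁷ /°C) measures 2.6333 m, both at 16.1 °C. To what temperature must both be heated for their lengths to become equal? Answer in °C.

T = 135.3 °C

Equal length when α₁L₁ΔT − α₂L₂ΔT = L₂ − L₁ = 2.10×10⁻³ m
α₁L₁ = 3.9468×10⁻⁵, α₂L₂ = 2.185639×10⁻⁵ → Δ(αL) = 1.761161×10⁻⁵ m/K
ΔT = 2.10×10⁻³ / 1.761161×10⁻⁵ = 119.240 K, so T = 16.1 + 119.240 = 135.340 °C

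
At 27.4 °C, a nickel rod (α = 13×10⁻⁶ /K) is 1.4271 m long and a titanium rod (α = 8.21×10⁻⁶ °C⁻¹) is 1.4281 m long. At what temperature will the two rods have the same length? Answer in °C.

T = 173.9 °C

L₁(1 + α₁ΔT) = L₂(1 + α₂ΔT) ⇒ ΔT = (L₂ − L₁)/(α₁L₁ − α₂L₂)
L₂ − L₁ = 1.4281 − 1.4271 = 1.00×10⁻³ m
α₁L₁ − α₂L₂ = 13×10⁻⁶×1.4271 − 8.21×10⁻⁶×1.4281 = 6.827599×10⁻⁶ m/K
ΔT = 1.00×10⁻³ / 6.827599×10⁻⁶ = 146.464 K
T = 27.4 + 146.464 = 173.864 °C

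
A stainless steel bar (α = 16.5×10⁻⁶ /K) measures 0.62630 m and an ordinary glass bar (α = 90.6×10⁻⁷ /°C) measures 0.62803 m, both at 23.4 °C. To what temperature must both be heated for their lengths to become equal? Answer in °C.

T = 395.9 °C

Equal length when α₁L₁ΔT − α₂L₂ΔT = L₂ − L₁ = 1.73×10⁻³ m
α₁L₁ = 1.033395×10⁻⁵, α₂L₂ = 5.6899518×10⁻⁶ → Δ(αL) = 4.6439982×10⁻⁶ m/K
ΔT = 1.73×10⁻³ / 4.6439982×10⁻⁶ = 372.524 K, so T = 23.4 + 372.524 = 395.924 °C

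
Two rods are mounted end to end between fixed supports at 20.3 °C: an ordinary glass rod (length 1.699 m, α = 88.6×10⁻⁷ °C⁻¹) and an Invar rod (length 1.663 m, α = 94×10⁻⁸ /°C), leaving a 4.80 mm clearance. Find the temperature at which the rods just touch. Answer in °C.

α₁L₁ = 1.505314×10⁻⁵ m/K, α₂L₂ = 1.56322×10⁻⁶ m/K → total 1.661636×10⁻⁵ m/K
ΔT = g/(α₁L₁+α₂L₂) = 4.80×10⁻³ / 1.661636×10⁻⁵ = 288.87 K
T = 20.3 + 288.87 = 309.17 °C

T = 309 °C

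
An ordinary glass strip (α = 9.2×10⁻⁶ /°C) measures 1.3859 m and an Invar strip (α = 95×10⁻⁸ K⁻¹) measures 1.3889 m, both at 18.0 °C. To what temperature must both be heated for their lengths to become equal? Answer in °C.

T = 280.4 °C

L₁(1 + α₁ΔT) = L₂(1 + α₂ΔT) ⇒ ΔT = (L₂ − L₁)/(α₁L₁ − α₂L₂)
L₂ − L₁ = 1.3889 − 1.3859 = 3.00×10⁻³ m
α₁L₁ − α₂L₂ = 9.2×10⁻⁶×1.3859 − 95×10⁻⁸×1.3889 = 1.1430825×10⁻⁵ m/K
ΔT = 3.00×10⁻³ / 1.1430825×10⁻⁵ = 262.448 K
T = 18.0 + 262.448 = 280.448 °C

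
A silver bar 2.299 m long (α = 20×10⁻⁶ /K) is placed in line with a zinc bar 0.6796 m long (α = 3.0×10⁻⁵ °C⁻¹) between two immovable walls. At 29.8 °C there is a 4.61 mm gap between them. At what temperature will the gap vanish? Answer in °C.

T = 99.3 °C

Gap closes when ΔL₁ + ΔL₂ = 4.61 mm = 4.61×10⁻³ m
(α₁L₁ + α₂L₂)ΔT = g
α₁L₁ + α₂L₂ = 20×10⁻⁶×2.299 + 3.0×10⁻⁵×0.6796 = 6.6368×10⁻⁵ m/K
ΔT = 4.61×10⁻³ / 6.6368×10⁻⁵ = 69.461 K
T = 29.8 + 69.461 = 99.261 °C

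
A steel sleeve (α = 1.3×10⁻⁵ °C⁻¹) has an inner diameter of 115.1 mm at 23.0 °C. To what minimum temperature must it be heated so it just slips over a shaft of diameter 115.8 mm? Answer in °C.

Required Δd = 115.8 − 115.1 = 0.7 mm
Δd = αd₀ΔT ⇒ ΔT = Δd/(αd₀) = 0.7 / (1.3×10⁻⁵ × 115.1) = 467.82 K
T_min = 23.0 + 467.82 = 490.82 °C

T = 491 °C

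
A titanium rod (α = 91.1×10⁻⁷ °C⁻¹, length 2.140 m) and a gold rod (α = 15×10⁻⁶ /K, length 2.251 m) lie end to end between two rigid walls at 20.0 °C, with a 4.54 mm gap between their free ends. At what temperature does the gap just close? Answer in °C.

T = 105 °C

α₁L₁ = 1.94954×10⁻⁵ m/K, α₂L₂ = 3.3765×10⁻⁵ m/K → total 5.32604×10⁻⁵ m/K
ΔT = g/(α₁L₁+α₂L₂) = 4.54×10⁻³ / 5.32604×10⁻⁵ = 85.24 K
T = 20.0 + 85.24 = 105.24 °C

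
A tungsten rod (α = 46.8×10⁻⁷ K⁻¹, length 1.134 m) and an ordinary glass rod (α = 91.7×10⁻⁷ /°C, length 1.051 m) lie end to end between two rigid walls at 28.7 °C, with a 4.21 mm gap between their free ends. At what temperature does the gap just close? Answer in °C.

T = 310 °C

Gap closes when ΔL₁ + ΔL₂ = 4.21 mm = 4.21×10⁻³ m
(α₁L₁ + α₂L₂)ΔT = g
α₁L₁ + α₂L₂ = 46.8×10⁻⁷×1.134 + 91.7×10⁻⁷×1.051 = 1.494479×10⁻⁵ m/K
ΔT = 4.21×10⁻³ / 1.494479×10⁻⁵ = 281.70 K
T = 28.7 + 281.70 = 310.40 °C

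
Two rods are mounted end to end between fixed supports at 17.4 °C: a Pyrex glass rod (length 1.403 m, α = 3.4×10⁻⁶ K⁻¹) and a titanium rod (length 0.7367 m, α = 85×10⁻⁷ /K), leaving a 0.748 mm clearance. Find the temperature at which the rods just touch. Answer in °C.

T = 85.2 °C

Gap closes when ΔL₁ + ΔL₂ = 0.748 mm = 7.48×10⁻⁴ m
(α₁L₁ + α₂L₂)ΔT = g
α₁L₁ + α₂L₂ = 3.4×10⁻⁶×1.403 + 85×10⁻⁷×0.7367 = 1.103215×10⁻⁵ m/K
ΔT = 7.48×10⁻⁴ / 1.103215×10⁻⁵ = 67.802 K
T = 17.4 + 67.802 = 85.202 °C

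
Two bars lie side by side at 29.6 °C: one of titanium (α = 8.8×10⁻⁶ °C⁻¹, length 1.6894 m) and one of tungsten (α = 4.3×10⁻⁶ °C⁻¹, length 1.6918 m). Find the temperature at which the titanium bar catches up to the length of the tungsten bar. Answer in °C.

L₁(1 + α₁ΔT) = L₂(1 + α₂ΔT) ⇒ ΔT = (L₂ − L₁)/(α₁L₁ − α₂L₂)
L₂ − L₁ = 1.6918 − 1.6894 = 2.40×10⁻³ m
α₁L₁ − α₂L₂ = 8.8×10⁻⁶×1.6894 − 4.3×10⁻⁶×1.6918 = 7.59198×10⁻⁶ m/K
ΔT = 2.40×10⁻³ / 7.59198×10⁻⁶ = 316.123 K
T = 29.6 + 316.123 = 345.723 °C

T = 345.7 °C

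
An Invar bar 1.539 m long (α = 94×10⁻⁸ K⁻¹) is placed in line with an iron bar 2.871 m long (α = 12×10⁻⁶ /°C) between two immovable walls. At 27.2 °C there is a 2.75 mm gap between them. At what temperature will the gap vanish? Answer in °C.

T = 104 °C

Gap closes when ΔL₁ + ΔL₂ = 2.75 mm = 2.75×10⁻³ m
(α₁L₁ + α₂L₂)ΔT = g
α₁L₁ + α₂L₂ = 94×10⁻⁸×1.539 + 12×10⁻⁶×2.871 = 3.589866×10⁻⁵ m/K
ΔT = 2.75×10⁻³ / 3.589866×10⁻⁵ = 76.60 K
T = 27.2 + 76.60 = 103.80 °C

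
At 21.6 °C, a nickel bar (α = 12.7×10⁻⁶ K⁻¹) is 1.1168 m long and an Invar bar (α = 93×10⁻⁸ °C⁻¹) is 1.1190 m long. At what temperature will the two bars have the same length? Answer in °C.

T = 189.0 °C

L₁(1 + α₁ΔT) = L₂(1 + α₂ΔT) ⇒ ΔT = (L₂ − L₁)/(α₁L₁ − α₂L₂)
L₂ − L₁ = 1.1190 − 1.1168 = 2.20×10⁻³ m
α₁L₁ − α₂L₂ = 12.7×10⁻⁶×1.1168 − 93×10⁻⁸×1.1190 = 1.314269×10⁻⁵ m/K
ΔT = 2.20×10⁻³ / 1.314269×10⁻⁵ = 167.393 K
T = 21.6 + 167.393 = 188.993 °C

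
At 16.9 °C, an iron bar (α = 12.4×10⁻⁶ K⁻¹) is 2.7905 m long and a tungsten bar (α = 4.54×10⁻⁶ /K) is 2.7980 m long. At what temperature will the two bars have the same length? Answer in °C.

Equal length when α₁L₁ΔT − α₂L₂ΔT = L₂ − L₁ = 7.50×10⁻³ m
α₁L₁ = 3.46022×10⁻⁵, α₂L₂ = 1.270292×10⁻⁵ → Δ(αL) = 2.189928×10⁻⁵ m/K
ΔT = 7.50×10⁻³ / 2.189928×10⁻⁵ = 342.477 K, so T = 16.9 + 342.477 = 359.377 °C

T = 359.4 °C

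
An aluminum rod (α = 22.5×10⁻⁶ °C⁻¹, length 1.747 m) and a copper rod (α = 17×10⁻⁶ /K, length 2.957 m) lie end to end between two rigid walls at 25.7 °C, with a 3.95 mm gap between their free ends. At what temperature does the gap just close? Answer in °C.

α₁L₁ = 3.93075×10⁻⁵ m/K, α₂L₂ = 5.0269×10⁻⁵ m/K → total 8.95765×10⁻⁵ m/K
ΔT = g/(α₁L₁+α₂L₂) = 3.95×10⁻³ / 8.95765×10⁻⁵ = 44.096 K
T = 25.7 + 44.096 = 69.796 °C

T = 69.8 °C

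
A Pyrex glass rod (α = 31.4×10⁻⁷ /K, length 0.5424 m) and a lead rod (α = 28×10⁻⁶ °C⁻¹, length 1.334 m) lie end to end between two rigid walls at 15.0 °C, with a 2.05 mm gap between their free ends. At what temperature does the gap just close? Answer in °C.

α₁L₁ = 1.703136×10⁻⁶ m/K, α₂L₂ = 3.7352×10⁻⁵ m/K → total 3.9055136×10⁻⁵ m/K
ΔT = g/(α₁L₁+α₂L₂) = 2.05×10⁻³ / 3.9055136×10⁻⁵ = 52.490 K
T = 15.0 + 52.490 = 67.490 °C

T = 67.5 °C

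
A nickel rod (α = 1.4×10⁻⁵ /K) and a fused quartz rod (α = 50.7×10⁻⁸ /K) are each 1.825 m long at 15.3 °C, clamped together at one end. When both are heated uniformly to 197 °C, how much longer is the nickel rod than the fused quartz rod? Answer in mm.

4.47 mm

ΔT = 181.7 K
nickel: ΔL = 1.4×10⁻⁵ × 1.825 m × 181.7 = 4.6424×10⁻³ m = 4.6424 mm
fused quartz: ΔL = 50.7×10⁻⁸ × 1.825 m × 181.7 = 1.6812×10⁻⁴ m = 0.16812 mm
difference = 4.6424 − 0.16812 = 4.47428 mm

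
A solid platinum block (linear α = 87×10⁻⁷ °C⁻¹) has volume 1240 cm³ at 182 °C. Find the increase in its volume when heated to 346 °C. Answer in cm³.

Isotropic solid: β ≈ 3α = 2.6×10⁻⁵ /K; ΔT = 164 K
ΔV = 3αV₀ΔT = 3(87×10⁻⁷)(1240)(164) = 5.31 cm³

ΔV = 5.31 cm³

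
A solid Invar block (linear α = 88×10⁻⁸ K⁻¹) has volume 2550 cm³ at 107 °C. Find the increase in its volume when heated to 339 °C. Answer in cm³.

ΔV = 1.56 cm³

Isotropic solid: β ≈ 3α = 2.6×10⁻⁶ /K; ΔT = 232 K
ΔV = 3αV₀ΔT = 3(88×10⁻⁸)(2550)(232) = 1.56 cm³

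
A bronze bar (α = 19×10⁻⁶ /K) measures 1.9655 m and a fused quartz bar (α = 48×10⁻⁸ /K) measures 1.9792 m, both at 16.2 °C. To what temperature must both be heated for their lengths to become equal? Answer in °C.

L₁(1 + α₁ΔT) = L₂(1 + α₂ΔT) ⇒ ΔT = (L₂ − L₁)/(α₁L₁ − α₂L₂)
L₂ − L₁ = 1.9792 − 1.9655 = 1.37×10⁻² m
α₁L₁ − α₂L₂ = 19×10⁻⁶×1.9655 − 48×10⁻⁸×1.9792 = 3.6394484×10⁻⁵ m/K
ΔT = 1.37×10⁻² / 3.6394484×10⁻⁵ = 376.431 K
T = 16.2 + 376.431 = 392.631 °C

T = 392.6 °C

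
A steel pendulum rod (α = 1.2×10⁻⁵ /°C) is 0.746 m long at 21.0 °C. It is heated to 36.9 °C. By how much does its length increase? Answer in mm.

|ΔT| = |36.9 − 21.0| = 15.9 K
ΔL = αL₀ΔT = (1.2×10⁻⁵)(0.746)(15.9) = 1.42×10⁻⁴ m

ΔL = 0.142 mm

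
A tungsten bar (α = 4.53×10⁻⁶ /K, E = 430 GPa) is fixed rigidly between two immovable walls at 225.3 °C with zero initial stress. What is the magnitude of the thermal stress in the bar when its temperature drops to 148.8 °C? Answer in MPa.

Fully constrained: the free strain ε = αΔT is blocked, so σ = Eε = EαΔT.
|ΔT| = 76.5 K
σ = 430×10⁹ × 4.53×10⁻⁶ × 76.5 = 1.49×10⁸ Pa

σ = 149 MPa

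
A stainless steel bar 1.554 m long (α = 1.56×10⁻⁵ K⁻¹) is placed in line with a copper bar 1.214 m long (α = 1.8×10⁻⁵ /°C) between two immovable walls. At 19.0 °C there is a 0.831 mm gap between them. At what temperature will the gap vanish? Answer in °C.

T = 37.0 °C

Gap closes when ΔL₁ + ΔL₂ = 0.831 mm = 8.31×10⁻⁴ m
(α₁L₁ + α₂L₂)ΔT = g
α₁L₁ + α₂L₂ = 1.56×10⁻⁵×1.554 + 1.8×10⁻⁵×1.214 = 4.60944×10⁻⁵ m/K
ΔT = 8.31×10⁻⁴ / 4.60944×10⁻⁵ = 18.028 K
T = 19.0 + 18.028 = 37.028 °C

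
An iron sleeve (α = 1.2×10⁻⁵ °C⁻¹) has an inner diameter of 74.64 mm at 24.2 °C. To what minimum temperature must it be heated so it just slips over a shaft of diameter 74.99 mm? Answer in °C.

Required Δd = 74.99 − 74.64 = 0.35 mm
Δd = αd₀ΔT ⇒ ΔT = Δd/(αd₀) = 0.35 / (1.2×10⁻⁵ × 74.64) = 390.76 K
T_min = 24.2 + 390.76 = 414.96 °C

T = 415 °C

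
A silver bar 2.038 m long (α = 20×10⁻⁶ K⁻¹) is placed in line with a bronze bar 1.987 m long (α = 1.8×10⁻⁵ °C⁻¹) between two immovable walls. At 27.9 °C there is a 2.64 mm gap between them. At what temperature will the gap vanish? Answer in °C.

T = 62.4 °C

α₁L₁ = 4.076×10⁻⁵ m/K, α₂L₂ = 3.5766×10⁻⁵ m/K → total 7.6526×10⁻⁵ m/K
ΔT = g/(α₁L₁+α₂L₂) = 2.64×10⁻³ / 7.6526×10⁻⁵ = 34.498 K
T = 27.9 + 34.498 = 62.398 °C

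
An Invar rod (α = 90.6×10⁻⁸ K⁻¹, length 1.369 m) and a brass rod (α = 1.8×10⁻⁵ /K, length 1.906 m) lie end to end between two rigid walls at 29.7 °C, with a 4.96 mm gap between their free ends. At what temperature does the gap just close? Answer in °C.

α₁L₁ = 1.240314×10⁻⁶ m/K, α₂L₂ = 3.4308×10⁻⁵ m/K → total 3.5548314×10⁻⁵ m/K
ΔT = g/(α₁L₁+α₂L₂) = 4.96×10⁻³ / 3.5548314×10⁻⁵ = 139.53 K
T = 29.7 + 139.53 = 169.23 °C

T = 169 °C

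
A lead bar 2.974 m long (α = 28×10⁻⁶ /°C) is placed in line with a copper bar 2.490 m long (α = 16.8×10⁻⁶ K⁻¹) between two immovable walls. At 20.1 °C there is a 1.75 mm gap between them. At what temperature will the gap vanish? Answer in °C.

Gap closes when ΔL₁ + ΔL₂ = 1.75 mm = 1.75×10⁻³ m
(α₁L₁ + α₂L₂)ΔT = g
α₁L₁ + α₂L₂ = 28×10⁻⁶×2.974 + 16.8×10⁻⁶×2.490 = 1.25104×10⁻⁴ m/K
ΔT = 1.75×10⁻³ / 1.25104×10⁻⁴ = 13.988 K
T = 20.1 + 13.988 = 34.088 °C

T = 34.1 °C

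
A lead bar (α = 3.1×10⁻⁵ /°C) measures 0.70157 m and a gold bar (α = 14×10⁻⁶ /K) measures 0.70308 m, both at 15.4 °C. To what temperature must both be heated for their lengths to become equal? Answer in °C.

Equal length when α₁L₁ΔT − α₂L₂ΔT = L₂ − L₁ = 1.51×10⁻³ m
α₁L₁ = 2.174867×10⁻⁵, α₂L₂ = 9.84312×10⁻⁶ → Δ(αL) = 1.190555×10⁻⁵ m/K
ΔT = 1.51×10⁻³ / 1.190555×10⁻⁵ = 126.832 K, so T = 15.4 + 126.832 = 142.232 °C

T = 142.2 °C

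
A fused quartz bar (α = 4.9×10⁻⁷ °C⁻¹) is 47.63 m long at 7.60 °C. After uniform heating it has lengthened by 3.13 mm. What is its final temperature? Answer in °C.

T = 142 °C

ΔL = αL₀ΔT ⇒ ΔT = ΔL / (αL₀)
ΔT = 3.13×10⁻³ m / (4.9×10⁻⁷ × 47.63 m) = 134.11 K
T = 7.60 + 134.11 = 141.71 °C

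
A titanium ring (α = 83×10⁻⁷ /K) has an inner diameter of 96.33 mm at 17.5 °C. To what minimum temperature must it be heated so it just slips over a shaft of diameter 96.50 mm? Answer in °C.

T = 230 °C

Required Δd = 96.50 − 96.33 = 0.17 mm
Δd = αd₀ΔT ⇒ ΔT = Δd/(αd₀) = 0.17 / (83×10⁻⁷ × 96.33) = 212.62 K
T_min = 17.5 + 212.62 = 230.12 °C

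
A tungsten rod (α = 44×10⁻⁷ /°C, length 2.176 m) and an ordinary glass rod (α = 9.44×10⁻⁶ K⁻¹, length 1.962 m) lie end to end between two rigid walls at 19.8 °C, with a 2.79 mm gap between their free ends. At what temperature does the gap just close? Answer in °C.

T = 119 °C

Gap closes when ΔL₁ + ΔL₂ = 2.79 mm = 2.79×10⁻³ m
(α₁L₁ + α₂L₂)ΔT = g
α₁L₁ + α₂L₂ = 44×10⁻⁷×2.176 + 9.44×10⁻⁶×1.962 = 2.809568×10⁻⁵ m/K
ΔT = 2.79×10⁻³ / 2.809568×10⁻⁵ = 99.30 K
T = 19.8 + 99.30 = 119.10 °C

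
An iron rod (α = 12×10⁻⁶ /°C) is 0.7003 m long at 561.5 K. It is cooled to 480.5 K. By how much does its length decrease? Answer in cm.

ΔL = 0.0681 cm

|ΔT| = |480.5 − 561.5| = 81.0 K
ΔL = αL₀ΔT = (12×10⁻⁶)(0.7003)(81.0) = 6.81×10⁻⁴ m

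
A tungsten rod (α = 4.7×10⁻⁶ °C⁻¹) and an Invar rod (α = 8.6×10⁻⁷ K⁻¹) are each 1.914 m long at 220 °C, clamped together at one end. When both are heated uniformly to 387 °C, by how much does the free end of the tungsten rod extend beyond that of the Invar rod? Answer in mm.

ΔT = 167 K
tungsten: ΔL = 4.7×10⁻⁶ × 1.914 m × 167 = 1.5023×10⁻³ m = 1.5023 mm
Invar: ΔL = 8.6×10⁻⁷ × 1.914 m × 167 = 2.7489×10⁻⁴ m = 0.27489 mm
difference = 1.5023 − 0.27489 = 1.22741 mm

1.23 mm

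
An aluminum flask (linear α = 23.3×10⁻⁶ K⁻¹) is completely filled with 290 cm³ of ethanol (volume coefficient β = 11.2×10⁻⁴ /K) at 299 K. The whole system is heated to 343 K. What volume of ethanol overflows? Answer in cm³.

13.4 cm³

The flask also expands: β_container ≈ 3α = 6.99×10⁻⁵ /K
Net overflow = V₀(β_liq − 3α_cont)ΔT
β − 3α = 1.12×10⁻³ − 6.99×10⁻⁵ = 1.0501×10⁻³ /K; ΔT = 44 K
ΔV = 290 × 1.0501×10⁻³ × 44 = 13.4 cm³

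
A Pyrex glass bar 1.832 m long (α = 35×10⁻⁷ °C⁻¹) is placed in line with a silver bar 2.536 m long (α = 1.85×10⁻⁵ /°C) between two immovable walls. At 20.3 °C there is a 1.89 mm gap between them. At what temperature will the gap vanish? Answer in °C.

T = 55.7 °C

Gap closes when ΔL₁ + ΔL₂ = 1.89 mm = 1.89×10⁻³ m
(α₁L₁ + α₂L₂)ΔT = g
α₁L₁ + α₂L₂ = 35×10⁻⁷×1.832 + 1.85×10⁻⁵×2.536 = 5.3328×10⁻⁵ m/K
ΔT = 1.89×10⁻³ / 5.3328×10⁻⁵ = 35.441 K
T = 20.3 + 35.441 = 55.741 °C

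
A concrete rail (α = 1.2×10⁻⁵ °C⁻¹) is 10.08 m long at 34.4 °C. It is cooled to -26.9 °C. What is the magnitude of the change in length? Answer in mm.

|ΔT| = |-26.9 − 34.4| = 61.3 K
ΔL = αL₀ΔT = (1.2×10⁻⁵)(10.08)(61.3) = 7.41×10⁻³ m

ΔL = 7.41 mm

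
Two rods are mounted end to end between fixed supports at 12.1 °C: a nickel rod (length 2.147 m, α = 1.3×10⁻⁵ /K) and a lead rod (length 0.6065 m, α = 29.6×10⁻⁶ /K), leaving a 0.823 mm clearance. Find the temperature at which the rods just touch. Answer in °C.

T = 30.0 °C

Gap closes when ΔL₁ + ΔL₂ = 0.823 mm = 8.23×10⁻⁴ m
(α₁L₁ + α₂L₂)ΔT = g
α₁L₁ + α₂L₂ = 1.3×10⁻⁵×2.147 + 29.6×10⁻⁶×0.6065 = 4.58634×10⁻⁵ m/K
ΔT = 8.23×10⁻⁴ / 4.58634×10⁻⁵ = 17.945 K
T = 12.1 + 17.945 = 30.045 °C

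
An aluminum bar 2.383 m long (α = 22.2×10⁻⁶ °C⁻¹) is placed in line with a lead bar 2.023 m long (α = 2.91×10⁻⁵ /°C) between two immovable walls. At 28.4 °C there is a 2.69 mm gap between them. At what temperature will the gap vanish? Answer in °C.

T = 52.5 °C

Gap closes when ΔL₁ + ΔL₂ = 2.69 mm = 2.69×10⁻³ m
(α₁L₁ + α₂L₂)ΔT = g
α₁L₁ + α₂L₂ = 22.2×10⁻⁶×2.383 + 2.91×10⁻⁵×2.023 = 1.117719×10⁻⁴ m/K
ΔT = 2.69×10⁻³ / 1.117719×10⁻⁴ = 24.067 K
T = 28.4 + 24.067 = 52.467 °C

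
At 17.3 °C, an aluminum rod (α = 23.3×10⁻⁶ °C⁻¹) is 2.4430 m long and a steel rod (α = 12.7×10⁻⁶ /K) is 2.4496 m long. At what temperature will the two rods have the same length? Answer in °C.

Equal length when α₁L₁ΔT − α₂L₂ΔT = L₂ − L₁ = 6.60×10⁻³ m
α₁L₁ = 5.69219×10⁻⁵, α₂L₂ = 3.110992×10⁻⁵ → Δ(αL) = 2.581198×10⁻⁵ m/K
ΔT = 6.60×10⁻³ / 2.581198×10⁻⁵ = 255.695 K, so T = 17.3 + 255.695 = 272.995 °C

T = 273.0 °C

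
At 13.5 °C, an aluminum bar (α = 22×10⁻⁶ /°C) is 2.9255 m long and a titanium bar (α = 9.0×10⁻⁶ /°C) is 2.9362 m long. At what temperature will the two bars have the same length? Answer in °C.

T = 295.6 °C

L₁(1 + α₁ΔT) = L₂(1 + α₂ΔT) ⇒ ΔT = (L₂ − L₁)/(α₁L₁ − α₂L₂)
L₂ − L₁ = 2.9362 − 2.9255 = 1.07×10⁻² m
α₁L₁ − α₂L₂ = 22×10⁻⁶×2.9255 − 9.0×10⁻⁶×2.9362 = 3.79352×10⁻⁵ m/K
ΔT = 1.07×10⁻² / 3.79352×10⁻⁵ = 282.060 K
T = 13.5 + 282.060 = 295.560 °C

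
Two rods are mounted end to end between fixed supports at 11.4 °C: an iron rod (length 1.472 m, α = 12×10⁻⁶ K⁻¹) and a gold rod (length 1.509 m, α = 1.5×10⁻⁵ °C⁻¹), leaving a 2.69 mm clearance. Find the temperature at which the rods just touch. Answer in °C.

α₁L₁ = 1.7664×10⁻⁵ m/K, α₂L₂ = 2.2635×10⁻⁵ m/K → total 4.0299×10⁻⁵ m/K
ΔT = g/(α₁L₁+α₂L₂) = 2.69×10⁻³ / 4.0299×10⁻⁵ = 66.751 K
T = 11.4 + 66.751 = 78.151 °C

T = 78.2 °C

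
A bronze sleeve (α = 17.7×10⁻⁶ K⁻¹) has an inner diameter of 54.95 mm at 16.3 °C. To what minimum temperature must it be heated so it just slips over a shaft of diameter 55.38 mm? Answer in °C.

Required Δd = 55.38 − 54.95 = 0.43 mm
Δd = αd₀ΔT ⇒ ΔT = Δd/(αd₀) = 0.43 / (17.7×10⁻⁶ × 54.95) = 442.11 K
T_min = 16.3 + 442.11 = 458.41 °C

T = 458 °C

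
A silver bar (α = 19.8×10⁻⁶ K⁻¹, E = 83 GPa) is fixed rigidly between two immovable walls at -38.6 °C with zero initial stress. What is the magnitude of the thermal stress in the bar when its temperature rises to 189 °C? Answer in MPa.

σ = 374 MPa

Fully constrained: the free strain ε = αΔT is blocked, so σ = Eε = EαΔT.
|ΔT| = 227.6 K
σ = 83.0×10⁹ × 19.8×10⁻⁶ × 227.6 = 3.74×10⁸ Pa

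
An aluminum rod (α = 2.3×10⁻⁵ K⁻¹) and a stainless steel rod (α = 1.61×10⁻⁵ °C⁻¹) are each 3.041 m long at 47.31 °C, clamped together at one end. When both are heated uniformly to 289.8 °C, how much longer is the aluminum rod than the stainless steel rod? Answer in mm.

5.09 mm

ΔT = 242.49 K
aluminum: ΔL = 2.3×10⁻⁵ × 3.041 m × 242.49 = 1.6960×10⁻² m = 16.960 mm
stainless steel: ΔL = 1.61×10⁻⁵ × 3.041 m × 242.49 = 1.1872×10⁻² m = 11.872 mm
difference = 16.960 − 11.872 = 5.088 mm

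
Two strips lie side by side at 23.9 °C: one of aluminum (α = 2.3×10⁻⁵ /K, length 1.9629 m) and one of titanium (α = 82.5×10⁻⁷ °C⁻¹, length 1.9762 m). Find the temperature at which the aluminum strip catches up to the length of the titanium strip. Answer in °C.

T = 485.0 °C

L₁(1 + α₁ΔT) = L₂(1 + α₂ΔT) ⇒ ΔT = (L₂ − L₁)/(α₁L₁ − α₂L₂)
L₂ − L₁ = 1.9762 − 1.9629 = 1.33×10⁻² m
α₁L₁ − α₂L₂ = 2.3×10⁻⁵×1.9629 − 82.5×10⁻⁷×1.9762 = 2.884305×10⁻⁵ m/K
ΔT = 1.33×10⁻² / 2.884305×10⁻⁵ = 461.116 K
T = 23.9 + 461.116 = 485.016 °C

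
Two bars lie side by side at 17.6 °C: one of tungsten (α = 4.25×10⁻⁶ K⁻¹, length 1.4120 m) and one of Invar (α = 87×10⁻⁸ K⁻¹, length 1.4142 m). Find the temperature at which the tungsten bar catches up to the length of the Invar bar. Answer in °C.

T = 478.8 °C

L₁(1 + α₁ΔT) = L₂(1 + α₂ΔT) ⇒ ΔT = (L₂ − L₁)/(α₁L₁ − α₂L₂)
L₂ − L₁ = 1.4142 − 1.4120 = 2.20×10⁻³ m
α₁L₁ − α₂L₂ = 4.25×10⁻⁶×1.4120 − 87×10⁻⁸×1.4142 = 4.770646×10⁻⁶ m/K
ΔT = 2.20×10⁻³ / 4.770646×10⁻⁶ = 461.153 K
T = 17.6 + 461.153 = 478.753 °C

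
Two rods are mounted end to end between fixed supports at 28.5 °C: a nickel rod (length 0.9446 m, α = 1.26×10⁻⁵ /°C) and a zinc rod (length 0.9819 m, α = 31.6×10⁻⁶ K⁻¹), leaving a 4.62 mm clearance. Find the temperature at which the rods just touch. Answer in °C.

Gap closes when ΔL₁ + ΔL₂ = 4.62 mm = 4.62×10⁻³ m
(α₁L₁ + α₂L₂)ΔT = g
α₁L₁ + α₂L₂ = 1.26×10⁻⁵×0.9446 + 31.6×10⁻⁶×0.9819 = 4.293×10⁻⁵ m/K
ΔT = 4.62×10⁻³ / 4.293×10⁻⁵ = 107.62 K
T = 28.5 + 107.62 = 136.12 °C

T = 136 °C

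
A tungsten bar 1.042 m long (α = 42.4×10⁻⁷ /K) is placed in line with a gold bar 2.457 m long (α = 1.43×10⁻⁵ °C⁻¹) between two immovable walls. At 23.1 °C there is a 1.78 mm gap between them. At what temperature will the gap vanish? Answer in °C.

α₁L₁ = 4.41808×10⁻⁶ m/K, α₂L₂ = 3.51351×10⁻⁵ m/K → total 3.955318×10⁻⁵ m/K
ΔT = g/(α₁L₁+α₂L₂) = 1.78×10⁻³ / 3.955318×10⁻⁵ = 45.003 K
T = 23.1 + 45.003 = 68.103 °C

T = 68.1 °C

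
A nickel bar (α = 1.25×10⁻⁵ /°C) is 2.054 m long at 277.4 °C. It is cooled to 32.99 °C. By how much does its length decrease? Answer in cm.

ΔL = 0.628 cm

|ΔT| = |32.99 − 277.4| = 244.41 K
ΔL = αL₀ΔT = (1.25×10⁻⁵)(2.054)(244.41) = 6.28×10⁻³ m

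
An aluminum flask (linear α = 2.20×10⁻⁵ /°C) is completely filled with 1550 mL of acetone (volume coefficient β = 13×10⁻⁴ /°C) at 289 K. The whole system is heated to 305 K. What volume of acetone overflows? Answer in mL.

30.6 mL

The flask also expands: β_container ≈ 3α = 6.6×10⁻⁵ /K
Net overflow = V₀(β_liq − 3α_cont)ΔT
β − 3α = 1.30×10⁻³ − 6.6×10⁻⁵ = 1.234×10⁻³ /K; ΔT = 16 K
ΔV = 1550 × 1.234×10⁻³ × 16 = 30.6 mL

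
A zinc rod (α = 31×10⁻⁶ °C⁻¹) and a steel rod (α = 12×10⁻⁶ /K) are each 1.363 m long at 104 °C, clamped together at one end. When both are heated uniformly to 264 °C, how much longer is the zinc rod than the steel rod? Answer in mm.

ΔT = 160 K
zinc: ΔL = 31×10⁻⁶ × 1.363 m × 160 = 6.7605×10⁻³ m = 6.7605 mm
steel: ΔL = 12×10⁻⁶ × 1.363 m × 160 = 2.6170×10⁻³ m = 2.6170 mm
difference = 6.7605 − 2.6170 = 4.1435 mm

4.14 mm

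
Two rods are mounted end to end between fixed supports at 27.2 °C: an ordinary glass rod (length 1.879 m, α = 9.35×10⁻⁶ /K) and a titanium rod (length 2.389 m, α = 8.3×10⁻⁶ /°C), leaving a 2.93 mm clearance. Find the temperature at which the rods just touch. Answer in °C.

T = 106 °C

Gap closes when ΔL₁ + ΔL₂ = 2.93 mm = 2.93×10⁻³ m
(α₁L₁ + α₂L₂)ΔT = g
α₁L₁ + α₂L₂ = 9.35×10⁻⁶×1.879 + 8.3×10⁻⁶×2.389 = 3.739735×10⁻⁵ m/K
ΔT = 2.93×10⁻³ / 3.739735×10⁻⁵ = 78.35 K
T = 27.2 + 78.35 = 105.55 °C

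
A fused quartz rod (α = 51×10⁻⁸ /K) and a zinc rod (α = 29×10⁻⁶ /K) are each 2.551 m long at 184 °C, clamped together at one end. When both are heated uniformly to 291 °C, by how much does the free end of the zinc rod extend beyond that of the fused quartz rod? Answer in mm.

ΔT = 107 K
fused quartz: ΔL = 51×10⁻⁸ × 2.551 m × 107 = 1.3921×10⁻⁴ m = 0.13921 mm
zinc: ΔL = 29×10⁻⁶ × 2.551 m × 107 = 7.9158×10⁻³ m = 7.9158 mm
difference = 7.9158 − 0.13921 = 7.77659 mm

7.78 mm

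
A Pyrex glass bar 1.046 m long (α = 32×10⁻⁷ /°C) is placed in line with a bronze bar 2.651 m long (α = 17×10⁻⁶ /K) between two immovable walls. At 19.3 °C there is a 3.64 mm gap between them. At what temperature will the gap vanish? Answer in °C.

T = 94.5 °C

Gap closes when ΔL₁ + ΔL₂ = 3.64 mm = 3.64×10⁻³ m
(α₁L₁ + α₂L₂)ΔT = g
α₁L₁ + α₂L₂ = 32×10⁻⁷×1.046 + 17×10⁻⁶×2.651 = 4.84142×10⁻⁵ m/K
ΔT = 3.64×10⁻³ / 4.84142×10⁻⁵ = 75.185 K
T = 19.3 + 75.185 = 94.485 °C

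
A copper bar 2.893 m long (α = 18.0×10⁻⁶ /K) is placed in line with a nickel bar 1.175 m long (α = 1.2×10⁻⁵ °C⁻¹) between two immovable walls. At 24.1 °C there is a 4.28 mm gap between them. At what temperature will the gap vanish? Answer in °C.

α₁L₁ = 5.2074×10⁻⁵ m/K, α₂L₂ = 1.410×10⁻⁵ m/K → total 6.6174×10⁻⁵ m/K
ΔT = g/(α₁L₁+α₂L₂) = 4.28×10⁻³ / 6.6174×10⁻⁵ = 64.678 K
T = 24.1 + 64.678 = 88.778 °C

T = 88.8 °C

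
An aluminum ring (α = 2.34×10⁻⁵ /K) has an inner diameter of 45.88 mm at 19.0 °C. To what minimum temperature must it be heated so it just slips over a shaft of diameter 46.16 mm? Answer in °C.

T = 280 °C

Required Δd = 46.16 − 45.88 = 0.28 mm
Δd = αd₀ΔT ⇒ ΔT = Δd/(αd₀) = 0.28 / (2.34×10⁻⁵ × 45.88) = 260.81 K
T_min = 19.0 + 260.81 = 279.81 °C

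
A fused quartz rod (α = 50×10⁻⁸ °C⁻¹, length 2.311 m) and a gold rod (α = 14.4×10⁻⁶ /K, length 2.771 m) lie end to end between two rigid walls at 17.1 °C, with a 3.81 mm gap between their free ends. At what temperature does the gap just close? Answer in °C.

α₁L₁ = 1.1555×10⁻⁶ m/K, α₂L₂ = 3.99024×10⁻⁵ m/K → total 4.10579×10⁻⁵ m/K
ΔT = g/(α₁L₁+α₂L₂) = 3.81×10⁻³ / 4.10579×10⁻⁵ = 92.80 K
T = 17.1 + 92.80 = 109.90 °C

T = 110 °C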